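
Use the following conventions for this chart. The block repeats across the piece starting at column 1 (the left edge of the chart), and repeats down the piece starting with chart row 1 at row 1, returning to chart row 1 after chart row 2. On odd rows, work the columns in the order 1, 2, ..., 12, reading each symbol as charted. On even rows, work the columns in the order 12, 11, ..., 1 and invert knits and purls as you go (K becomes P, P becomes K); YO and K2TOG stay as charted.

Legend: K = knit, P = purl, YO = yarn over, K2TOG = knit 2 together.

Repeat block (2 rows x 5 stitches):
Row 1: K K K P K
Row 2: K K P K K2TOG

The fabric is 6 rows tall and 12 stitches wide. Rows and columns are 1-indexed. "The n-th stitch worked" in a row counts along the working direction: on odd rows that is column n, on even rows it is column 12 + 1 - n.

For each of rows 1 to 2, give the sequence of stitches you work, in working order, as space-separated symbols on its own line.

== ROWS AS WORKED ==
K K K P K K K K P K K K
P P K2TOG P K P P K2TOG P K P P

Derivation:
Row 1: chart row 1, RS - tile across columns 1-12 and work as-is.
Row 2: chart row 2, WS - tiled (columns 1-12): K K P K K2TOG K K P K K2TOG K K; work from column 12 back to 1 with K<->P swapped.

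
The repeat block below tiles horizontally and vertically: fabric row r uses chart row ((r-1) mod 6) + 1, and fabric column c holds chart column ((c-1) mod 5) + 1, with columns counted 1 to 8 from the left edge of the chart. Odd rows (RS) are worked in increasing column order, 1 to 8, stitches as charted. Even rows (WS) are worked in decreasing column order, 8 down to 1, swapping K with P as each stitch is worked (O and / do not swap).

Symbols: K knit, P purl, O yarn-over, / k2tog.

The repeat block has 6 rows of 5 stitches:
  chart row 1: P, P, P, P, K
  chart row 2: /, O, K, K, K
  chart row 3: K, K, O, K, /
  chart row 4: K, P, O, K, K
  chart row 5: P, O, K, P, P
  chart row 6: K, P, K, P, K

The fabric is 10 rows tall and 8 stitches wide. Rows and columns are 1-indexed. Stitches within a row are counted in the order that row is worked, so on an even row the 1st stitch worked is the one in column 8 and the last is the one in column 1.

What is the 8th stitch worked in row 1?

== STITCH ==
P

Derivation:
Row 1: (1-1) mod 6 = 0, so use chart row 1. Odd row -> RS.
Chart row 1 tiled across columns 1-8: P P P P K P P P
RS: work column 1 to column 8, symbols as charted — the tiled row is the row as worked.
The 8th stitch worked is P.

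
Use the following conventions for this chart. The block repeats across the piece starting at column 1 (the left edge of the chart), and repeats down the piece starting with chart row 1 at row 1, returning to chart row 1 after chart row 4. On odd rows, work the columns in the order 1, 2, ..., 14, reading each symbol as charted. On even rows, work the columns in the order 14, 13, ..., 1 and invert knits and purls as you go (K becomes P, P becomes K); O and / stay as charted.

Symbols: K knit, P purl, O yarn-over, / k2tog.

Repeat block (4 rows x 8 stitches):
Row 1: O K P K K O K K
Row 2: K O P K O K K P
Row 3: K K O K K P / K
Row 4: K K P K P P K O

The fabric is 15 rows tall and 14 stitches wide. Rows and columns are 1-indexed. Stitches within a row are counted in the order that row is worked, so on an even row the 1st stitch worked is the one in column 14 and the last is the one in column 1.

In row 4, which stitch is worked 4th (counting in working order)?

Row 4 uses chart row ((4-1) mod 4)+1 = 4. Row 4 is even, so WS.
Chart row 4 tiled across columns 1-14: K K P K P P K O K K P K P P
WS: work from column 14 back to column 1 (reverse the tiled row), swapping K<->P (O and / unchanged).
Row 4 as worked: K K P K P P O P K K P K P P
The 4th stitch worked is K.

== STITCH ==
K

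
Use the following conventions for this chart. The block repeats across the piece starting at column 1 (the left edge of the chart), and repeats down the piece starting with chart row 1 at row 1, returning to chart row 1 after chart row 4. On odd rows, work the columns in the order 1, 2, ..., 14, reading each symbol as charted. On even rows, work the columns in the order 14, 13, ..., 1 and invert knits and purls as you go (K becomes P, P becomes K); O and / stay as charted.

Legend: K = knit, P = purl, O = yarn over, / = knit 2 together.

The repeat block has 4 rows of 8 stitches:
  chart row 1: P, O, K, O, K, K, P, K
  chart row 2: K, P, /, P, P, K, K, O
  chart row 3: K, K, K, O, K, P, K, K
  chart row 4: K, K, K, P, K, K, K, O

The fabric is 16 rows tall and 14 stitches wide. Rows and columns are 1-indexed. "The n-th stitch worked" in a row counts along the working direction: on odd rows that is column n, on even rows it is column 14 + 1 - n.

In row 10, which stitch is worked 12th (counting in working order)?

Result:
/

Derivation:
For row 10: chart row = ((10-1) mod 4) + 1 = 2; this is a WS (even) row.
Chart row 2 tiled across columns 1-14: K P / P P K K O K P / P P K
Wrong side: read the tiled row from column 14 down to 1 and exchange K with P (leave O, /).
Row 10 as worked: P K K / K P O P P K K / K P
Stitch 12 in working order -> /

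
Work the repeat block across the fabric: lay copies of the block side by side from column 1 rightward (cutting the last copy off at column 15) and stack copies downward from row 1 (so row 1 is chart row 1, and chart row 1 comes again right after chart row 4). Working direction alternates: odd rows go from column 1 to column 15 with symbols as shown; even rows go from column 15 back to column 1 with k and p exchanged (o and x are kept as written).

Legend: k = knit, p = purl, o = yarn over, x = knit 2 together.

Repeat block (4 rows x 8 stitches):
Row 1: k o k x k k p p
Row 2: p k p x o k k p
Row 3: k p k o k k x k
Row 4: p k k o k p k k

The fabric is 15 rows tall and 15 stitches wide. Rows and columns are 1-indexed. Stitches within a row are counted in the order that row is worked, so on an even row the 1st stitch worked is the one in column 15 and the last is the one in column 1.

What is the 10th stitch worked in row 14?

Result:
p

Derivation:
Row 14: (14-1) mod 4 = 1, so use chart row 2. Even row -> WS.
Chart row 2 tiled across columns 1-15: p k p x o k k p p k p x o k k
WS row: flip the tiled sequence (start at column 15) and apply k<->p; o and x stay.
Row 14 as worked: p p o x k p k k p p o x k p k
The 10th stitch worked is p.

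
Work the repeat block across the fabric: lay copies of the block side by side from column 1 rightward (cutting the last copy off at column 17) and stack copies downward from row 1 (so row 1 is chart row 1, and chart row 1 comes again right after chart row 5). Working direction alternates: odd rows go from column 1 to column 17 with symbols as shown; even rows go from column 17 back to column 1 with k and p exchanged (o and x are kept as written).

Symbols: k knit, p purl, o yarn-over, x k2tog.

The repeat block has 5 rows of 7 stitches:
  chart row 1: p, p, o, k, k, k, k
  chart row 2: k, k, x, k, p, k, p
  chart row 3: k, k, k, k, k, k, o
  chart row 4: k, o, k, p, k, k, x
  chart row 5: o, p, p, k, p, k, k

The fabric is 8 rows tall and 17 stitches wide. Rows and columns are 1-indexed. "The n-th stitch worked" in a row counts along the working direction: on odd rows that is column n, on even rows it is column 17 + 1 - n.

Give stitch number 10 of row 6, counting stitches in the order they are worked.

For row 6: chart row = ((6-1) mod 5) + 1 = 1; this is a WS (even) row.
Chart row 1 tiled across columns 1-17: p p o k k k k p p o k k k k p p o
WS row: flip the tiled sequence (start at column 17) and apply k<->p; o and x stay.
Row 6 as worked: o k k p p p p o k k p p p p o k k
The 10th stitch worked is k.

Result:
k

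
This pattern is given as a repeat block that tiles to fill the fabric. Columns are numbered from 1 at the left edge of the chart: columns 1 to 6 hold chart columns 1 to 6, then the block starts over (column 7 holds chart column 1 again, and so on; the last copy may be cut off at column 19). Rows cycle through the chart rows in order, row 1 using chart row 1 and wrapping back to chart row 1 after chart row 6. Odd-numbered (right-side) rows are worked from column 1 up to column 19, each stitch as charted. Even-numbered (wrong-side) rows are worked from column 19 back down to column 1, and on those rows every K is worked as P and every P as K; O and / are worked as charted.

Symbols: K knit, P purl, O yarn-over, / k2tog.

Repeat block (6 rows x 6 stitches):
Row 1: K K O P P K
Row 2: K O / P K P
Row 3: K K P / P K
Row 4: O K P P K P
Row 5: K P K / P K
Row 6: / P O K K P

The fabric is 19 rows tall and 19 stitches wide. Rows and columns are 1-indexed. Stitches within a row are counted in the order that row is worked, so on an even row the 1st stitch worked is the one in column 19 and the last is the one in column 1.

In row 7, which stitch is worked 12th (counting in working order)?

Row 7 uses chart row ((7-1) mod 6)+1 = 1. Row 7 is odd, so RS.
Chart row 1 tiled across columns 1-19: K K O P P K K K O P P K K K O P P K K
Right side: take the tiled row as-is (worked left to right from column 1).
Counting 12 along the worked row gives K.

Stitch:
K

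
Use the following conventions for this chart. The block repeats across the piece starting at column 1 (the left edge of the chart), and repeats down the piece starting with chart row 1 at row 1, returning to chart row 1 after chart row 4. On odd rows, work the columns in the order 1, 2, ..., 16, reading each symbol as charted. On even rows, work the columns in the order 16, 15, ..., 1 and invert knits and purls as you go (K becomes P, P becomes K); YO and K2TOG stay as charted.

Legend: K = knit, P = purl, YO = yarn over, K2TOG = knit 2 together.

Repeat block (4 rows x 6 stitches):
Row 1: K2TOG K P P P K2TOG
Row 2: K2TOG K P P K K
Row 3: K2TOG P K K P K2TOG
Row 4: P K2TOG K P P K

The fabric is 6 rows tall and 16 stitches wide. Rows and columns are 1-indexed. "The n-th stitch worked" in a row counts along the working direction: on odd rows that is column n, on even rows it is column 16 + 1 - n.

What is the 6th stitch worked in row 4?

== STITCH ==
K

Derivation:
Row 4: (4-1) mod 4 = 3, so use chart row 4. Even row -> WS.
Chart row 4 tiled across columns 1-16: P K2TOG K P P K P K2TOG K P P K P K2TOG K P
Wrong side: read the tiled row from column 16 down to 1 and exchange K with P (leave YO, K2TOG).
Row 4 as worked: K P K2TOG K P K K P K2TOG K P K K P K2TOG K
The 6th stitch worked is K.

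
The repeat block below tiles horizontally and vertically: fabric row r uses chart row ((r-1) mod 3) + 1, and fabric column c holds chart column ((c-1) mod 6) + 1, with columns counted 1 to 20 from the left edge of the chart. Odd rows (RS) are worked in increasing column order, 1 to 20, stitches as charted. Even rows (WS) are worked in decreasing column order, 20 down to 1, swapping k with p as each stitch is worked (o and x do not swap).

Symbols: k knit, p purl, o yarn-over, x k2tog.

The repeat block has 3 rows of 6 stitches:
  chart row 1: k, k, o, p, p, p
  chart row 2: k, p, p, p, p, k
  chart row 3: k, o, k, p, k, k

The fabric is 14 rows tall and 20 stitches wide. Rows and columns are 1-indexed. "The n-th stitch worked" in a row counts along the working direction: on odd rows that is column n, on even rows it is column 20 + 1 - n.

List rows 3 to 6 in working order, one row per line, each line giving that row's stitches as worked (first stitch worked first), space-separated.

Row 3: chart row 3, RS - tile across columns 1-20 and work as-is.
Row 4: chart row 1, WS - tiled (columns 1-20): k k o p p p k k o p p p k k o p p p k k; work from column 20 back to 1 with k<->p swapped.
Row 5: chart row 2, RS - tile across columns 1-20 and work as-is.
Row 6: chart row 3, WS - tiled (columns 1-20): k o k p k k k o k p k k k o k p k k k o; work from column 20 back to 1 with k<->p swapped.

== ROWS AS WORKED ==
k o k p k k k o k p k k k o k p k k k o
p p k k k o p p k k k o p p k k k o p p
k p p p p k k p p p p k k p p p p k k p
o p p p k p o p p p k p o p p p k p o p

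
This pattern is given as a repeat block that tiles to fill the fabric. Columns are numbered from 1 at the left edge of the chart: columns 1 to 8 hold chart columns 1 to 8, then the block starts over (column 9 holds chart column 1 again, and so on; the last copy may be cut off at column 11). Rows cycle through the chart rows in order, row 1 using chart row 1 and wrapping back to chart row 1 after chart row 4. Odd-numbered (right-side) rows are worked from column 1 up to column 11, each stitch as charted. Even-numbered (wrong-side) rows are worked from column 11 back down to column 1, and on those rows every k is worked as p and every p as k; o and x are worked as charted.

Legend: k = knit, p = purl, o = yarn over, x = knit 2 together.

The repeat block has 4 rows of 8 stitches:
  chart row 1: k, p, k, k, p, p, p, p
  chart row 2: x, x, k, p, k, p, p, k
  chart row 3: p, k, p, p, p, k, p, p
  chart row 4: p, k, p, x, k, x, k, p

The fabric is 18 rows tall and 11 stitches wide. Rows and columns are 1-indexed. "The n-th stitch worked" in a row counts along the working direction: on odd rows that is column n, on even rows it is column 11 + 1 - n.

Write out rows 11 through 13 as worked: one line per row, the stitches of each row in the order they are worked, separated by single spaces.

== ROWS AS WORKED ==
p k p p p k p p p k p
k p k k p x p x k p k
k p k k p p p p k p k

Derivation:
Row 11: chart row 3, RS - tile across columns 1-11 and work as-is.
Row 12: chart row 4, WS - tiled (columns 1-11): p k p x k x k p p k p; work from column 11 back to 1 with k<->p swapped.
Row 13: chart row 1, RS - tile across columns 1-11 and work as-is.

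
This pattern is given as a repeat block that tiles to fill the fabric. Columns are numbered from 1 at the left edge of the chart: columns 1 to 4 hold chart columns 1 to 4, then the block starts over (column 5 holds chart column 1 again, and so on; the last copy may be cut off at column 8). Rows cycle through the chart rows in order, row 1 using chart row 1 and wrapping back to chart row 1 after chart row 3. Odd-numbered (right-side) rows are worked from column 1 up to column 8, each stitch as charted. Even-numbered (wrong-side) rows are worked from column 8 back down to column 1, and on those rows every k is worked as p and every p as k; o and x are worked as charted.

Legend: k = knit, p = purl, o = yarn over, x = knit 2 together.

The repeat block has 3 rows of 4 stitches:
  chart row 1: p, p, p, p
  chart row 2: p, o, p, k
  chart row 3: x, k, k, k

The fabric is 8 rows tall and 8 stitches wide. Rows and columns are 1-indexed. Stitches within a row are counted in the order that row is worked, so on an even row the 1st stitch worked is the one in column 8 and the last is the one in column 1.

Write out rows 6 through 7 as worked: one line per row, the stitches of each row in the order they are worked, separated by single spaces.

Row 6: chart row 3, WS - tiled (columns 1-8): x k k k x k k k; work from column 8 back to 1 with k<->p swapped.
Row 7: chart row 1, RS - tile across columns 1-8 and work as-is.

Result:
p p p x p p p x
p p p p p p p p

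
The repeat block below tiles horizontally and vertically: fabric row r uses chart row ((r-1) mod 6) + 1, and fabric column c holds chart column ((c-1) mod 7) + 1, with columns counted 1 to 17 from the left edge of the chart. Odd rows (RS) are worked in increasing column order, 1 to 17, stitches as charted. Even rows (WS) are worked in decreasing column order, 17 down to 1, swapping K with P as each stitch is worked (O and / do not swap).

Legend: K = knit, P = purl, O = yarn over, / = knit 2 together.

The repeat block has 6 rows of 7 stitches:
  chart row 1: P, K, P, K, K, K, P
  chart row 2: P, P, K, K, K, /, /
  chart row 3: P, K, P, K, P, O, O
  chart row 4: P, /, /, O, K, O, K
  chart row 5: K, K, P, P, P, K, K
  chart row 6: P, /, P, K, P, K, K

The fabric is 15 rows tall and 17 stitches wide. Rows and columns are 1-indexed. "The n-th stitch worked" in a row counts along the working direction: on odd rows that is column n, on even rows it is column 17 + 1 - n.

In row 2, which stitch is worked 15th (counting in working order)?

Result:
P

Derivation:
For row 2: chart row = ((2-1) mod 6) + 1 = 2; this is a WS (even) row.
Chart row 2 tiled across columns 1-17: P P K K K / / P P K K K / / P P K
WS: work from column 17 back to column 1 (reverse the tiled row), swapping K<->P (O and / unchanged).
Row 2 as worked: P K K / / P P P K K / / P P P K K
Counting 15 along the worked row gives P.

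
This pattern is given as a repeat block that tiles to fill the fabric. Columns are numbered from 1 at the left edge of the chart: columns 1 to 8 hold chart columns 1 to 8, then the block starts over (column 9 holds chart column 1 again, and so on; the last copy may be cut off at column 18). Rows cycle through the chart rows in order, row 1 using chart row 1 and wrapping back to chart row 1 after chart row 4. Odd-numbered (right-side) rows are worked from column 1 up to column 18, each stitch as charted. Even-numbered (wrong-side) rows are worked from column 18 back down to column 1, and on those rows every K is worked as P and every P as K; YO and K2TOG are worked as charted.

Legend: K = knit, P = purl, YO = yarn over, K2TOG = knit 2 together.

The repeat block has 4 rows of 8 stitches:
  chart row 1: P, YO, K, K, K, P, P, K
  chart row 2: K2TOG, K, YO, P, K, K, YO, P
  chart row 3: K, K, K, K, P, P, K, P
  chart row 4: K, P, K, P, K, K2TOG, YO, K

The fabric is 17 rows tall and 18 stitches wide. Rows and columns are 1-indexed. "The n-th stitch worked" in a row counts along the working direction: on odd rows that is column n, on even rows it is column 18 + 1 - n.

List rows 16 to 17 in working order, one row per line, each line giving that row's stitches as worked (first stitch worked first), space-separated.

Row 16: chart row 4, WS - tiled (columns 1-18): K P K P K K2TOG YO K K P K P K K2TOG YO K K P; work from column 18 back to 1 with K<->P swapped.
Row 17: chart row 1, RS - tile across columns 1-18 and work as-is.

== ROWS AS WORKED ==
K P P YO K2TOG P K P K P P YO K2TOG P K P K P
P YO K K K P P K P YO K K K P P K P YO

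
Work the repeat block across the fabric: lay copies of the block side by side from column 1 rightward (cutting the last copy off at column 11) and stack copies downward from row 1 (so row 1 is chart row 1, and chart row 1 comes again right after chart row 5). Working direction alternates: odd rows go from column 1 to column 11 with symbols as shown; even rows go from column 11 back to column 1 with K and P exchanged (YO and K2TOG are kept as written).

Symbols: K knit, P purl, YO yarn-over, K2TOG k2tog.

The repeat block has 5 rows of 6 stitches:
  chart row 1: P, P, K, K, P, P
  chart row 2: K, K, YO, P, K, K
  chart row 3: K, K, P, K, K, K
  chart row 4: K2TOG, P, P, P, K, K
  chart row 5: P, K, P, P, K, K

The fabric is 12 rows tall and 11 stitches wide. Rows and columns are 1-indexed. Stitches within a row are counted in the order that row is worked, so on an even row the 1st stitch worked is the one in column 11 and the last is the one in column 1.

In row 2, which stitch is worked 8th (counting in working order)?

For row 2: chart row = ((2-1) mod 5) + 1 = 2; this is a WS (even) row.
Chart row 2 tiled across columns 1-11: K K YO P K K K K YO P K
WS: work from column 11 back to column 1 (reverse the tiled row), swapping K<->P (YO and K2TOG unchanged).
Row 2 as worked: P K YO P P P P K YO P P
Stitch 8 in working order -> K

Stitch:
K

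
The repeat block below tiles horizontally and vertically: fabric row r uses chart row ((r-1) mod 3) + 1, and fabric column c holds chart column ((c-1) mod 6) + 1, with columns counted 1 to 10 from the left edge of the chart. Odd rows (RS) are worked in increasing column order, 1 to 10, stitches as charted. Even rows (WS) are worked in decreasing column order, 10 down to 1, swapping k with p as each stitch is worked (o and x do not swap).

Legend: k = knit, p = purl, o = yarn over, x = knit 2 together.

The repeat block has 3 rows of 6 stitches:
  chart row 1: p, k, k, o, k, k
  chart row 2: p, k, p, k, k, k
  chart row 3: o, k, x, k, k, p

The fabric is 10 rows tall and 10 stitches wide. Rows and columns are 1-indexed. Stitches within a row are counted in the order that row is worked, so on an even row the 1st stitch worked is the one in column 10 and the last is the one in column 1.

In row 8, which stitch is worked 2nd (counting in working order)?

For row 8: chart row = ((8-1) mod 3) + 1 = 2; this is a WS (even) row.
Chart row 2 tiled across columns 1-10: p k p k k k p k p k
WS: work from column 10 back to column 1 (reverse the tiled row), swapping k<->p (o and x unchanged).
Row 8 as worked: p k p k p p p k p k
Counting 2 along the worked row gives k.

Stitch:
k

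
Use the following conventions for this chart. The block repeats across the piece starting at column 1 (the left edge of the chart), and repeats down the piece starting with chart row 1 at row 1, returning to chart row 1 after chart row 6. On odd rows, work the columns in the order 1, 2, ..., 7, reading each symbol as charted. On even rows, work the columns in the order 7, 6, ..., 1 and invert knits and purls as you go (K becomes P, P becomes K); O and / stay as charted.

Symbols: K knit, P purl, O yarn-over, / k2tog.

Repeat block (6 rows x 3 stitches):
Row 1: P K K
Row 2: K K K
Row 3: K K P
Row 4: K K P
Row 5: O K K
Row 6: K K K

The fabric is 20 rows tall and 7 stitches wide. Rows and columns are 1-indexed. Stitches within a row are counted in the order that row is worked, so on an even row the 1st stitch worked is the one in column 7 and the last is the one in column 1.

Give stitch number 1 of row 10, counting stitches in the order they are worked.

== STITCH ==
P

Derivation:
Row 10 uses chart row ((10-1) mod 6)+1 = 4. Row 10 is even, so WS.
Chart row 4 tiled across columns 1-7: K K P K K P K
WS row: flip the tiled sequence (start at column 7) and apply K<->P; O and / stay.
Row 10 as worked: P K P P K P P
The 1st stitch worked is P.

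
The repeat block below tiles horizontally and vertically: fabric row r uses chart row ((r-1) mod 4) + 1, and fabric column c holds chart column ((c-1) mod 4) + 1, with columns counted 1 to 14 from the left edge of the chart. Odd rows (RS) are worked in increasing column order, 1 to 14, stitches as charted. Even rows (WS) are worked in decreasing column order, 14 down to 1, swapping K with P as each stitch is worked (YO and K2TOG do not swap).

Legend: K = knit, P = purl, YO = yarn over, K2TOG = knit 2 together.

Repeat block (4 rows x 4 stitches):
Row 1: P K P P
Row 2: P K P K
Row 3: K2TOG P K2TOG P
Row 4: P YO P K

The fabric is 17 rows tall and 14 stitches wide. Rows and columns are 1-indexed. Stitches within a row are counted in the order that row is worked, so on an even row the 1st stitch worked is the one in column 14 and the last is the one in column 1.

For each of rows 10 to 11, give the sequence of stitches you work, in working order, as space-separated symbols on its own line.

== ROWS AS WORKED ==
P K P K P K P K P K P K P K
K2TOG P K2TOG P K2TOG P K2TOG P K2TOG P K2TOG P K2TOG P

Derivation:
Row 10: chart row 2, WS - tiled (columns 1-14): P K P K P K P K P K P K P K; work from column 14 back to 1 with K<->P swapped.
Row 11: chart row 3, RS - tile across columns 1-14 and work as-is.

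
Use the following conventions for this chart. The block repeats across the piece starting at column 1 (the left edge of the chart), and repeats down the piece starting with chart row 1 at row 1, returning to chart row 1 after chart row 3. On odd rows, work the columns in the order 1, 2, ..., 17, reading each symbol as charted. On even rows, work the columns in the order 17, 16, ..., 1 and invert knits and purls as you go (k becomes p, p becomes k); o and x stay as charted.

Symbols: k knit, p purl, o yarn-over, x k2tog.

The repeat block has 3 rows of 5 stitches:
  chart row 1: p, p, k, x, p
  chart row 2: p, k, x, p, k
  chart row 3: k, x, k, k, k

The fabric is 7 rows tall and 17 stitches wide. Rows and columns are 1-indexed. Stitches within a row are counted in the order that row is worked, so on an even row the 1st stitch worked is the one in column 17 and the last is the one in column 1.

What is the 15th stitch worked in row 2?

Result:
x

Derivation:
For row 2: chart row = ((2-1) mod 3) + 1 = 2; this is a WS (even) row.
Chart row 2 tiled across columns 1-17: p k x p k p k x p k p k x p k p k
WS: work from column 17 back to column 1 (reverse the tiled row), swapping k<->p (o and x unchanged).
Row 2 as worked: p k p k x p k p k x p k p k x p k
Counting 15 along the worked row gives x.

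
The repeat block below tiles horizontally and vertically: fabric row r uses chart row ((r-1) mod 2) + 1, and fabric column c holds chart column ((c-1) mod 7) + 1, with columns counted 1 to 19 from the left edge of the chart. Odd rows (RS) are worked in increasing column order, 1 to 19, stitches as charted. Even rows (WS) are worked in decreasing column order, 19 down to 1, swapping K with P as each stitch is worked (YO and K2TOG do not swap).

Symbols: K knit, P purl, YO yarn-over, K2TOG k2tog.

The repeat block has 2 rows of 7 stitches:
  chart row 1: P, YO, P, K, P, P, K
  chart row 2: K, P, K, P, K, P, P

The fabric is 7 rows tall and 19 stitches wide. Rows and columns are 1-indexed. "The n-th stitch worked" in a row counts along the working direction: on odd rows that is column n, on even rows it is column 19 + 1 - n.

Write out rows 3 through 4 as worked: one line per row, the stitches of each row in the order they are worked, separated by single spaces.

Row 3: chart row 1, RS - tile across columns 1-19 and work as-is.
Row 4: chart row 2, WS - tiled (columns 1-19): K P K P K P P K P K P K P P K P K P K; work from column 19 back to 1 with K<->P swapped.

Result:
P YO P K P P K P YO P K P P K P YO P K P
P K P K P K K P K P K P K K P K P K P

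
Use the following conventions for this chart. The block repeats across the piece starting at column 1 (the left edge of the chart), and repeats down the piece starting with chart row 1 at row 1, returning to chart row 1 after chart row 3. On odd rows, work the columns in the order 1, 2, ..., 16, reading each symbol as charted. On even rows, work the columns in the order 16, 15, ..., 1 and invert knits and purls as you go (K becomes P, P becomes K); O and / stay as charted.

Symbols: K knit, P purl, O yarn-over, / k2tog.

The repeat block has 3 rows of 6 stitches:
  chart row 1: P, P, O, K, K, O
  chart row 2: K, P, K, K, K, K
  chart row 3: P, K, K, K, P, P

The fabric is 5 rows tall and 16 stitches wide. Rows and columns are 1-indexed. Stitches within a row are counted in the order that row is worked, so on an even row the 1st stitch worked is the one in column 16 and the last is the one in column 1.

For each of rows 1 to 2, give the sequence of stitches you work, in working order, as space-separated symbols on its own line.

Result:
P P O K K O P P O K K O P P O K
P P K P P P P P K P P P P P K P

Derivation:
Row 1: chart row 1, RS - tile across columns 1-16 and work as-is.
Row 2: chart row 2, WS - tiled (columns 1-16): K P K K K K K P K K K K K P K K; work from column 16 back to 1 with K<->P swapped.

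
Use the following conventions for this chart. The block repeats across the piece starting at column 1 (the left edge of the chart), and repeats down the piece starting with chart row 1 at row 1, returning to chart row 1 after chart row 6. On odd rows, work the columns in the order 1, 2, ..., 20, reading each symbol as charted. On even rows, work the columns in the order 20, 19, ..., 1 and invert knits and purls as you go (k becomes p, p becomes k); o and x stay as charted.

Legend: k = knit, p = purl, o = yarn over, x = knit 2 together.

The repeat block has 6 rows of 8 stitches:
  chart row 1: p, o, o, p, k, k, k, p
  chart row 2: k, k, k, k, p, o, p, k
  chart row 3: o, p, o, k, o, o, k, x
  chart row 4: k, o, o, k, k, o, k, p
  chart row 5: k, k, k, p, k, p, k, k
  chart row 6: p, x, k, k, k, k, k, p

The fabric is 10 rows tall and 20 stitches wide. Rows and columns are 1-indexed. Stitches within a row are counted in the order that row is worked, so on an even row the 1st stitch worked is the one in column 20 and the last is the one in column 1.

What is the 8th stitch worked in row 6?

Row 6: (6-1) mod 6 = 5, so use chart row 6. Even row -> WS.
Chart row 6 tiled across columns 1-20: p x k k k k k p p x k k k k k p p x k k
WS: work from column 20 back to column 1 (reverse the tiled row), swapping k<->p (o and x unchanged).
Row 6 as worked: p p x k k p p p p p x k k p p p p p x k
Counting 8 along the worked row gives p.

Result:
p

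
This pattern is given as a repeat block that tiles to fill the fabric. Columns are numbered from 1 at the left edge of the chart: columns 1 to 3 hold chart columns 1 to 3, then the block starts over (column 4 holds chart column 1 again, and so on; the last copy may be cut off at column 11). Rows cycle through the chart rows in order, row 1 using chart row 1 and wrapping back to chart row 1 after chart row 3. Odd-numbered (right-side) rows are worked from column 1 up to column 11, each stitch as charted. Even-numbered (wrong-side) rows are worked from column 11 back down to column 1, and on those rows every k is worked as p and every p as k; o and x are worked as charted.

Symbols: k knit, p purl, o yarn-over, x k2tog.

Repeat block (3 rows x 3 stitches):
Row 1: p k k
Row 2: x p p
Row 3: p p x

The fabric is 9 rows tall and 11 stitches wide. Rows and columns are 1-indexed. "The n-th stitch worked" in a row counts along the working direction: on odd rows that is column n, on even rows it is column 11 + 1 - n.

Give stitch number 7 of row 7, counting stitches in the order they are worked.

Stitch:
p

Derivation:
Row 7 uses chart row ((7-1) mod 3)+1 = 1. Row 7 is odd, so RS.
Chart row 1 tiled across columns 1-11: p k k p k k p k k p k
Right side: take the tiled row as-is (worked left to right from column 1).
The 7th stitch worked is p.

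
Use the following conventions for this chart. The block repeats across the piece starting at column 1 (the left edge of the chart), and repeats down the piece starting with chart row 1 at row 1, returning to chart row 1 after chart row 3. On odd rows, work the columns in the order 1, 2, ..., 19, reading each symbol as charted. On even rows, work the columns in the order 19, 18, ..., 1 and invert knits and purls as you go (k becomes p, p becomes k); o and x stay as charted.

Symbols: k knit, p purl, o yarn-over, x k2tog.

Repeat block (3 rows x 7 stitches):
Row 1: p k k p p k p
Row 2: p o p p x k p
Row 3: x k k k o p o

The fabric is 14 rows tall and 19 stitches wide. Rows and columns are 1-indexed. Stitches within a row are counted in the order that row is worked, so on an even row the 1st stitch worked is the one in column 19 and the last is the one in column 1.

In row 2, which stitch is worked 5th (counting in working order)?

Stitch:
k

Derivation:
Row 2 uses chart row ((2-1) mod 3)+1 = 2. Row 2 is even, so WS.
Chart row 2 tiled across columns 1-19: p o p p x k p p o p p x k p p o p p x
WS row: flip the tiled sequence (start at column 19) and apply k<->p; o and x stay.
Row 2 as worked: x k k o k k p x k k o k k p x k k o k
Stitch 5 in working order -> k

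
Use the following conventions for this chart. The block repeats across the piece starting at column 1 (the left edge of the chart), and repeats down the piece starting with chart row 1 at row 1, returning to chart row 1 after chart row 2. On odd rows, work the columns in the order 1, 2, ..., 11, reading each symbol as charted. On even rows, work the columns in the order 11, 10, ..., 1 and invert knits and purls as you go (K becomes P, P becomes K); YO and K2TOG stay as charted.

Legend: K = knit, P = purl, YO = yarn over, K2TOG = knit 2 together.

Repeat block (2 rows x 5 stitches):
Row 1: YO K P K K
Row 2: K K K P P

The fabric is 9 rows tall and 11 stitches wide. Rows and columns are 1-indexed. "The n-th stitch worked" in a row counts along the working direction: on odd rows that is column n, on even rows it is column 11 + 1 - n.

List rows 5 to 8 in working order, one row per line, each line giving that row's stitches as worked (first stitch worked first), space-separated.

Row 5: chart row 1, RS - tile across columns 1-11 and work as-is.
Row 6: chart row 2, WS - tiled (columns 1-11): K K K P P K K K P P K; work from column 11 back to 1 with K<->P swapped.
Row 7: chart row 1, RS - tile across columns 1-11 and work as-is.
Row 8: chart row 2, WS - tiled (columns 1-11): K K K P P K K K P P K; work from column 11 back to 1 with K<->P swapped.

== ROWS AS WORKED ==
YO K P K K YO K P K K YO
P K K P P P K K P P P
YO K P K K YO K P K K YO
P K K P P P K K P P P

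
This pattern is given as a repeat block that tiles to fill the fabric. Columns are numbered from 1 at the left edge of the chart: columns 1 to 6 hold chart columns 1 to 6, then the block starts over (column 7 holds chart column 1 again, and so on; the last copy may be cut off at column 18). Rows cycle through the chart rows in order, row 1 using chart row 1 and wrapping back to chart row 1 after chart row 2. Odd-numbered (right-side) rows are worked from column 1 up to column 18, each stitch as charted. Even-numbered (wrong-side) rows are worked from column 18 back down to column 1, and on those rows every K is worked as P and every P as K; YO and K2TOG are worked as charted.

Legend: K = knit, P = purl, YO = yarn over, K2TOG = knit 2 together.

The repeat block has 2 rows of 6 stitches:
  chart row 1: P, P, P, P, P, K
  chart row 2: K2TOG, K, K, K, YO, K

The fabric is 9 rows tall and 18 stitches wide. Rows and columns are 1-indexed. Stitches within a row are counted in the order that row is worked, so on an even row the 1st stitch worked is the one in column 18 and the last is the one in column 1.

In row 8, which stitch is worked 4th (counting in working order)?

Result:
P

Derivation:
Row 8 uses chart row ((8-1) mod 2)+1 = 2. Row 8 is even, so WS.
Chart row 2 tiled across columns 1-18: K2TOG K K K YO K K2TOG K K K YO K K2TOG K K K YO K
Wrong side: read the tiled row from column 18 down to 1 and exchange K with P (leave YO, K2TOG).
Row 8 as worked: P YO P P P K2TOG P YO P P P K2TOG P YO P P P K2TOG
The 4th stitch worked is P.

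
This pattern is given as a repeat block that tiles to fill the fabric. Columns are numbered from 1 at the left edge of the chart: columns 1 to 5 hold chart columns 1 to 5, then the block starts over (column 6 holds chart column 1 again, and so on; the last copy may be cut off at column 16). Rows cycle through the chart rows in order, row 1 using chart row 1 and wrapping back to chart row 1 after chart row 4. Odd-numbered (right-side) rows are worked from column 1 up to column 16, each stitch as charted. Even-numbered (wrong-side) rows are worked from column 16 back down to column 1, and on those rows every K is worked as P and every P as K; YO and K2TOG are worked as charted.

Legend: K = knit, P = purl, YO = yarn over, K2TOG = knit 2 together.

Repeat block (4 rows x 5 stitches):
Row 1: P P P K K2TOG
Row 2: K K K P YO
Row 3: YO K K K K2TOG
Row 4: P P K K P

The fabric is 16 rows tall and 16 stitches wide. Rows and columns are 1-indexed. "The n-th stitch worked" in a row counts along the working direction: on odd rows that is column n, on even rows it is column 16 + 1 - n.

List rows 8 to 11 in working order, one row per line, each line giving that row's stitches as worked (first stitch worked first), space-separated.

Row 8: chart row 4, WS - tiled (columns 1-16): P P K K P P P K K P P P K K P P; work from column 16 back to 1 with K<->P swapped.
Row 9: chart row 1, RS - tile across columns 1-16 and work as-is.
Row 10: chart row 2, WS - tiled (columns 1-16): K K K P YO K K K P YO K K K P YO K; work from column 16 back to 1 with K<->P swapped.
Row 11: chart row 3, RS - tile across columns 1-16 and work as-is.

== ROWS AS WORKED ==
K K P P K K K P P K K K P P K K
P P P K K2TOG P P P K K2TOG P P P K K2TOG P
P YO K P P P YO K P P P YO K P P P
YO K K K K2TOG YO K K K K2TOG YO K K K K2TOG YO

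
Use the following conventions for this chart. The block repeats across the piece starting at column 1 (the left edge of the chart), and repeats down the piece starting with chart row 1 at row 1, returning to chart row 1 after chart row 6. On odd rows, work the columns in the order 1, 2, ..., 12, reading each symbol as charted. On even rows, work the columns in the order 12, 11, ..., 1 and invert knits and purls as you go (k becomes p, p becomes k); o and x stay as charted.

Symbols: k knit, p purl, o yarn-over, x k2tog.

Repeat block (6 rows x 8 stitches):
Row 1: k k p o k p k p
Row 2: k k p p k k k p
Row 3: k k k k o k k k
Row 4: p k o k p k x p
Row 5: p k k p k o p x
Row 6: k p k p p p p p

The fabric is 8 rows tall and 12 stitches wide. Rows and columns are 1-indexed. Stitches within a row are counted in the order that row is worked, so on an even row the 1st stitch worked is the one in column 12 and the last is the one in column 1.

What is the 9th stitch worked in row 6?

== STITCH ==
k

Derivation:
Row 6 uses chart row ((6-1) mod 6)+1 = 6. Row 6 is even, so WS.
Chart row 6 tiled across columns 1-12: k p k p p p p p k p k p
Wrong side: read the tiled row from column 12 down to 1 and exchange k with p (leave o, x).
Row 6 as worked: k p k p k k k k k p k p
The 9th stitch worked is k.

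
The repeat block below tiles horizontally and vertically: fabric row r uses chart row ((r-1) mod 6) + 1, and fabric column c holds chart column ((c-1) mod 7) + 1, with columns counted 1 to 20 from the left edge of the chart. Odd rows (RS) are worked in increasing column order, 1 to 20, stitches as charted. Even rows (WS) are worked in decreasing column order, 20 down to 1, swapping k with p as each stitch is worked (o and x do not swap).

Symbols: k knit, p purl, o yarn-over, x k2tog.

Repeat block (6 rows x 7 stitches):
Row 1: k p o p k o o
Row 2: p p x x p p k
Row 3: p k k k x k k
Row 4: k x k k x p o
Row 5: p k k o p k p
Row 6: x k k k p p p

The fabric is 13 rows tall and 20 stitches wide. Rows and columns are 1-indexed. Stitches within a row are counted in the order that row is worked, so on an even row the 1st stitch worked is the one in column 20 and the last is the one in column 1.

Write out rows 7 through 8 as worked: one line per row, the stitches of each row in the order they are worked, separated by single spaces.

Row 7: chart row 1, RS - tile across columns 1-20 and work as-is.
Row 8: chart row 2, WS - tiled (columns 1-20): p p x x p p k p p x x p p k p p x x p p; work from column 20 back to 1 with k<->p swapped.

Result:
k p o p k o o k p o p k o o k p o p k o
k k x x k k p k k x x k k p k k x x k k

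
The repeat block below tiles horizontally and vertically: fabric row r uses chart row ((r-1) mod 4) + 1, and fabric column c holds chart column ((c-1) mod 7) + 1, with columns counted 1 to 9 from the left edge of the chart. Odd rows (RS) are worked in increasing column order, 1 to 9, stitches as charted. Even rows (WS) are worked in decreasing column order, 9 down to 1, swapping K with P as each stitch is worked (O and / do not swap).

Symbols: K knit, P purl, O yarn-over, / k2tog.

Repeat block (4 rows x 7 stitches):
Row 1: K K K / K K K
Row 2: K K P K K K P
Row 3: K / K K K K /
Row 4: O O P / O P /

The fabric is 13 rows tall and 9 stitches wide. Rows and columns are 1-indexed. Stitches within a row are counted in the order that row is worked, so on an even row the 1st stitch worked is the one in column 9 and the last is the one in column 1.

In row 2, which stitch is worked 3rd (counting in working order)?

Row 2: (2-1) mod 4 = 1, so use chart row 2. Even row -> WS.
Chart row 2 tiled across columns 1-9: K K P K K K P K K
WS: work from column 9 back to column 1 (reverse the tiled row), swapping K<->P (O and / unchanged).
Row 2 as worked: P P K P P P K P P
Stitch 3 in working order -> K

Stitch:
K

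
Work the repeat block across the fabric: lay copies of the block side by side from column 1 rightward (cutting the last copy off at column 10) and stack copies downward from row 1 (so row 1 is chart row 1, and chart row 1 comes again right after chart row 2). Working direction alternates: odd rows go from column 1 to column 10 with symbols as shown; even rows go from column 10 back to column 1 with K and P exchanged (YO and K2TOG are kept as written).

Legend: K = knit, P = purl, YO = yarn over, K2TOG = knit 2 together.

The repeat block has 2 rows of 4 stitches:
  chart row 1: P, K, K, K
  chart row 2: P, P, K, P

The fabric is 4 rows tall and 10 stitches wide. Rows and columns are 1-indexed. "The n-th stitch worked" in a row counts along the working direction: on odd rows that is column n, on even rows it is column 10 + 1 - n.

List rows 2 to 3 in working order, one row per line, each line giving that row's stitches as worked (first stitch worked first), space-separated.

== ROWS AS WORKED ==
K K K P K K K P K K
P K K K P K K K P K

Derivation:
Row 2: chart row 2, WS - tiled (columns 1-10): P P K P P P K P P P; work from column 10 back to 1 with K<->P swapped.
Row 3: chart row 1, RS - tile across columns 1-10 and work as-is.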